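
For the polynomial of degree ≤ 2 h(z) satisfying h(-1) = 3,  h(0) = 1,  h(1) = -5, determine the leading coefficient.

-2

Build the Lagrange basis polynomials:
L_0(z) = z(z - 1) / [2] = (1/2)z^2 - (1/2)z
L_1(z) = (z + 1)(z - 1) / [-1] = -z^2 + 1
L_2(z) = (z + 1)z / [2] = (1/2)z^2 + (1/2)z
h(z) = 3·L_0 + 1·L_1 + (-5)·L_2
Only the coefficient of z^2 is needed; take it from each L_i and combine:
3·(1/2) + 1·(-1) + (-5)·(1/2) = -2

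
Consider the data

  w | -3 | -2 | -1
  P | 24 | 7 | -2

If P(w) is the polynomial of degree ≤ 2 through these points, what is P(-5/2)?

Using Newton's divided-difference form:
P[-3,-2] = (7 - 24) / (-2 - (-3)) = -17
P[-2,-1] = (-2 - 7) / (-1 - (-2)) = -9
P[-3,-2,-1] = (-9 - (-17)) / (-1 - (-3)) = 4
P(-5/2) = 24 + (-17)·(1/2) + 4·(1/2)·(-1/2) = 29/2

29/2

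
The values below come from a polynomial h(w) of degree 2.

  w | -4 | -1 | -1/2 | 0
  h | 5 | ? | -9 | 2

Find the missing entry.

-67/4

The 3 known values determine h uniquely (degree ≤ 2).
L_0(-1) = (-1/2)·(-1)/[(-7/2)·(-4)] = 1/28
L_1(-1) = (3)·(-1)/[(7/2)·(-1/2)] = 12/7
L_2(-1) = (3)·(-1/2)/[(4)·(1/2)] = -3/4
Sum: 5·(1/28) + (-9)·(12/7) + 2·(-3/4) = -67/4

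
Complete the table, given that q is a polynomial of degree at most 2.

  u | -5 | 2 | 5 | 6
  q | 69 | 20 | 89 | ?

124

The 3 known values determine q uniquely (degree ≤ 2).
Evaluate each Lagrange basis at u = 6:
L_0(6) = (4)·(1)/[(-7)·(-10)] = 2/35
L_1(6) = (11)·(1)/[(7)·(-3)] = -11/21
L_2(6) = (11)·(4)/[(10)·(3)] = 22/15
Sum: 69·(2/35) + 20·(-11/21) + 89·(22/15) = 124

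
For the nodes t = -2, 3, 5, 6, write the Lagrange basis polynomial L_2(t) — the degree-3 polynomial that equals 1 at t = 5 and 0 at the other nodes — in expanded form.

L_2(t) = (t + 2)(t - 3)(t - 6) / [(7)·(2)·(-1)]
       = (t^3 - 7t^2 + 36) / (-14)

L_2(t) = -(1/14)t^3 + (1/2)t^2 - 18/7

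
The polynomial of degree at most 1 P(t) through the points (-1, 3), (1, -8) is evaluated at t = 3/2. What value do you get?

-43/4

L_0(3/2) = (1/2)/[(-2)] = -1/4
L_1(3/2) = (5/2)/[(2)] = 5/4
Sum: 3·(-1/4) + (-8)·(5/4) = -43/4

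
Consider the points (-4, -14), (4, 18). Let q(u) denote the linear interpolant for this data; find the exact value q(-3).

L_0(-3) = (-7)/[(-8)] = 7/8
L_1(-3) = (1)/[(8)] = 1/8
Sum: (-14)·(7/8) + 18·(1/8) = -10

-10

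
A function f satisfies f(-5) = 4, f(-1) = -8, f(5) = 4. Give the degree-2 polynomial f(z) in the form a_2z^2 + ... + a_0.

f(z) = (1/2)z^2 - 17/2

Newton's divided differences:
f[-5,-1] = (-8 - 4) / (-1 - (-5)) = -3
f[-1,5] = (4 - (-8)) / (5 - (-1)) = 2
f[-5,-1,5] = (2 - (-3)) / (5 - (-5)) = 1/2
f(z) = 4 + (-3)·(z + 5) + (1/2)·(z + 5)(z + 1)
Expanding: f(z) = (1/2)z^2 - 17/2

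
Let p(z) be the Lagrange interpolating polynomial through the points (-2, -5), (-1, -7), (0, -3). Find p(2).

23

L_0(2) = (3)·(2)/[(-1)·(-2)] = 3
L_1(2) = (4)·(2)/[(1)·(-1)] = -8
L_2(2) = (4)·(3)/[(2)·(1)] = 6
Sum: (-5)·(3) + (-7)·(-8) + (-3)·(6) = 23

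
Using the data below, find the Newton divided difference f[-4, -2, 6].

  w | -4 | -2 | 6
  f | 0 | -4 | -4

1/5

f[-4,-2] = (-4 - 0) / (-2 - (-4)) = -2
f[-2,6] = (-4 - (-4)) / (6 - (-2)) = 0
f[-4,-2,6] = (0 - (-2)) / (6 - (-4)) = 1/5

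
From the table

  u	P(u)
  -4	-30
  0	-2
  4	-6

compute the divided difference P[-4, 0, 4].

-1

P[-4,0] = (-2 - (-30)) / (0 - (-4)) = 7
P[0,4] = (-6 - (-2)) / (4 - 0) = -1
P[-4,0,4] = (-1 - 7) / (4 - (-4)) = -1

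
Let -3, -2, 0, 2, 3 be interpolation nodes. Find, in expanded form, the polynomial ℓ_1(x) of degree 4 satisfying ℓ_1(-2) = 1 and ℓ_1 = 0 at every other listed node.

ℓ_1(x) = (x + 3)x(x - 2)(x - 3) / [(1)·(-2)·(-4)·(-5)]
       = (x^4 - 2x^3 - 9x^2 + 18x) / (-40)

ℓ_1(x) = -(1/40)x^4 + (1/20)x^3 + (9/40)x^2 - (9/20)x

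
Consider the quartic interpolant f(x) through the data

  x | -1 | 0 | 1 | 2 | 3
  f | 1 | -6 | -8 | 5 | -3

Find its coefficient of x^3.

11/2

L_0(x) = x(x - 1)(x - 2)(x - 3) / [24] = (1/24)x^4 - (1/4)x^3 + (11/24)x^2 - (1/4)x
L_1(x) = (x + 1)(x - 1)(x - 2)(x - 3) / [-6] = -(1/6)x^4 + (5/6)x^3 - (5/6)x^2 - (5/6)x + 1
L_2(x) = (x + 1)x(x - 2)(x - 3) / [4] = (1/4)x^4 - x^3 + (1/4)x^2 + (3/2)x
L_3(x) = (x + 1)x(x - 1)(x - 3) / [-6] = -(1/6)x^4 + (1/2)x^3 + (1/6)x^2 - (1/2)x
L_4(x) = (x + 1)x(x - 1)(x - 2) / [24] = (1/24)x^4 - (1/12)x^3 - (1/24)x^2 + (1/12)x
f(x) = 1·L_0 + (-6)·L_1 + (-8)·L_2 + 5·L_3 + (-3)·L_4
Only the coefficient of x^3 is needed; take it from each L_i and combine:
1·(-1/4) + (-6)·(5/6) + (-8)·(-1) + 5·(1/2) + (-3)·(-1/12) = 11/2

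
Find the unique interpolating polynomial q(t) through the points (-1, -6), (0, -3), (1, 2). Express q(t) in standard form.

q(t) = t^2 + 4t - 3

Build the Lagrange basis polynomials:
L_0(t) = t(t - 1) / [2] = (1/2)t^2 - (1/2)t
L_1(t) = (t + 1)(t - 1) / [-1] = -t^2 + 1
L_2(t) = (t + 1)t / [2] = (1/2)t^2 + (1/2)t
q(t) = (-6)·L_0 + (-3)·L_1 + 2·L_2
  (-6)·L_0(t) = -3t^2 + 3t
  (-3)·L_1(t) = 3t^2 - 3
  2·L_2(t) = t^2 + t
Adding term by term: t^2 + 4t - 3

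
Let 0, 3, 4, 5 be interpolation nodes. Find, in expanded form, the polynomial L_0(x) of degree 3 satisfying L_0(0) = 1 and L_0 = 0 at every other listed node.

L_0(x) = (x - 3)(x - 4)(x - 5) / [(-3)·(-4)·(-5)]
       = (x^3 - 12x^2 + 47x - 60) / (-60)

L_0(x) = -(1/60)x^3 + (1/5)x^2 - (47/60)x + 1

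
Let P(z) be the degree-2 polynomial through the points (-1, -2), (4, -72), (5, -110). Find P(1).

-6

L_0(1) = (-3)·(-4)/[(-5)·(-6)] = 2/5
L_1(1) = (2)·(-4)/[(5)·(-1)] = 8/5
L_2(1) = (2)·(-3)/[(6)·(1)] = -1
Sum: (-2)·(2/5) + (-72)·(8/5) + (-110)·(-1) = -6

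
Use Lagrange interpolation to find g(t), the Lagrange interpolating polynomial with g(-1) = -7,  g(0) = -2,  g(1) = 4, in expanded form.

g(t) = (1/2)t^2 + (11/2)t - 2

L_0(t) = t(t - 1) / [2] = (1/2)t^2 - (1/2)t
L_1(t) = (t + 1)(t - 1) / [-1] = -t^2 + 1
L_2(t) = (t + 1)t / [2] = (1/2)t^2 + (1/2)t
g(t) = (-7)·L_0 + (-2)·L_1 + 4·L_2
  (-7)·L_0(t) = -(7/2)t^2 + (7/2)t
  (-2)·L_1(t) = 2t^2 - 2
  4·L_2(t) = 2t^2 + 2t
Adding term by term: (1/2)t^2 + (11/2)t - 2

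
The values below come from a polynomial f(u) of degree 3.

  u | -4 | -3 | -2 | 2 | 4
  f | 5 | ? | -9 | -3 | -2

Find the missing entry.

-141/32

The 4 known values determine f uniquely (degree ≤ 3).
L_0(-3) = (-1)·(-5)·(-7)/[(-2)·(-6)·(-8)] = 35/96
L_1(-3) = (1)·(-5)·(-7)/[(2)·(-4)·(-6)] = 35/48
L_2(-3) = (1)·(-1)·(-7)/[(6)·(4)·(-2)] = -7/48
L_3(-3) = (1)·(-1)·(-5)/[(8)·(6)·(2)] = 5/96
Sum: 5·(35/96) + (-9)·(35/48) + (-3)·(-7/48) + (-2)·(5/96) = -141/32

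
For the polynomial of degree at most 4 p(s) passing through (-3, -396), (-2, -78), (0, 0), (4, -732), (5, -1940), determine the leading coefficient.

-4

The leading coefficient equals the top divided difference p[-3,-2,0,4,5].
p[-3,-2] = (-78 - (-396)) / (-2 - (-3)) = 318
p[-2,0] = (0 - (-78)) / (0 - (-2)) = 39
p[0,4] = (-732 - 0) / (4 - 0) = -183
p[4,5] = (-1940 - (-732)) / (5 - 4) = -1208
p[-3,-2,0] = (39 - 318) / (0 - (-3)) = -93
p[-2,0,4] = (-183 - 39) / (4 - (-2)) = -37
p[0,4,5] = (-1208 - (-183)) / (5 - 0) = -205
p[-3,-2,0,4] = (-37 - (-93)) / (4 - (-3)) = 8
p[-2,0,4,5] = (-205 - (-37)) / (5 - (-2)) = -24
p[-3,-2,0,4,5] = (-24 - 8) / (5 - (-3)) = -4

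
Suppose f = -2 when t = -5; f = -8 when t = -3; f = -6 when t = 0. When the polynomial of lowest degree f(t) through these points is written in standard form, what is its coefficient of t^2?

The leading coefficient equals the top divided difference f[-5,-3,0].
f[-5,-3] = (-8 - (-2)) / (-3 - (-5)) = -3
f[-3,0] = (-6 - (-8)) / (0 - (-3)) = 2/3
f[-5,-3,0] = (2/3 - (-3)) / (0 - (-5)) = 11/15

11/15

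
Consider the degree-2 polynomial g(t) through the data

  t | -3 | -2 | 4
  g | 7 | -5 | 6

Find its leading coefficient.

The leading coefficient equals the top divided difference g[-3,-2,4].
g[-3,-2] = (-5 - 7) / (-2 - (-3)) = -12
g[-2,4] = (6 - (-5)) / (4 - (-2)) = 11/6
g[-3,-2,4] = (11/6 - (-12)) / (4 - (-3)) = 83/42

83/42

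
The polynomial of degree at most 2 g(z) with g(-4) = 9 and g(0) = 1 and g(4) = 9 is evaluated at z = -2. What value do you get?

3

Evaluate each Lagrange basis at z = -2:
L_0(-2) = (-2)·(-6)/[(-4)·(-8)] = 3/8
L_1(-2) = (2)·(-6)/[(4)·(-4)] = 3/4
L_2(-2) = (2)·(-2)/[(8)·(4)] = -1/8
Sum: 9·(3/8) + 1·(3/4) + 9·(-1/8) = 3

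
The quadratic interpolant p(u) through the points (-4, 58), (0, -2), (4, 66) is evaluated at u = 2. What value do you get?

Evaluate each Lagrange basis at u = 2:
L_0(2) = (2)·(-2)/[(-4)·(-8)] = -1/8
L_1(2) = (6)·(-2)/[(4)·(-4)] = 3/4
L_2(2) = (6)·(2)/[(8)·(4)] = 3/8
Sum: 58·(-1/8) + (-2)·(3/4) + 66·(3/8) = 16

16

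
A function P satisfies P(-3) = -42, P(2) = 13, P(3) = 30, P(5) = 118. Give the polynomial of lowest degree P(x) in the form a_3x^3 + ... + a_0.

L_0(x) = (x - 2)(x - 3)(x - 5) / [-240] = -(1/240)x^3 + (1/24)x^2 - (31/240)x + 1/8
L_1(x) = (x + 3)(x - 3)(x - 5) / [15] = (1/15)x^3 - (1/3)x^2 - (3/5)x + 3
L_2(x) = (x + 3)(x - 2)(x - 5) / [-12] = -(1/12)x^3 + (1/3)x^2 + (11/12)x - 5/2
L_3(x) = (x + 3)(x - 2)(x - 3) / [48] = (1/48)x^3 - (1/24)x^2 - (3/16)x + 3/8
P(x) = (-42)·L_0 + 13·L_1 + 30·L_2 + 118·L_3
  (-42)·L_0(x) = (7/40)x^3 - (7/4)x^2 + (217/40)x - 21/4
  13·L_1(x) = (13/15)x^3 - (13/3)x^2 - (39/5)x + 39
  30·L_2(x) = -(5/2)x^3 + 10x^2 + (55/2)x - 75
  118·L_3(x) = (59/24)x^3 - (59/12)x^2 - (177/8)x + 177/4
Adding term by term: x^3 - x^2 + 3x + 3

P(x) = x^3 - x^2 + 3x + 3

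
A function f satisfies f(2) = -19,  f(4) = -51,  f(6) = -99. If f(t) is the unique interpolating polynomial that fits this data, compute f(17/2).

L_0(17/2) = (9/2)·(5/2)/[(-2)·(-4)] = 45/32
L_1(17/2) = (13/2)·(5/2)/[(2)·(-2)] = -65/16
L_2(17/2) = (13/2)·(9/2)/[(4)·(2)] = 117/32
Sum: (-19)·(45/32) + (-51)·(-65/16) + (-99)·(117/32) = -363/2

-363/2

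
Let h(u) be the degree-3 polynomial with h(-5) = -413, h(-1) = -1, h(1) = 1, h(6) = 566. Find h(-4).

L_0(-4) = (-3)·(-5)·(-10)/[(-4)·(-6)·(-11)] = 25/44
L_1(-4) = (1)·(-5)·(-10)/[(4)·(-2)·(-7)] = 25/28
L_2(-4) = (1)·(-3)·(-10)/[(6)·(2)·(-5)] = -1/2
L_3(-4) = (1)·(-3)·(-5)/[(11)·(7)·(5)] = 3/77
Sum: (-413)·(25/44) + (-1)·(25/28) + 1·(-1/2) + 566·(3/77) = -214

-214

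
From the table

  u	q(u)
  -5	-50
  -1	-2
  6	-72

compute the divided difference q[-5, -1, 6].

q[-5,-1] = (-2 - (-50)) / (-1 - (-5)) = 12
q[-1,6] = (-72 - (-2)) / (6 - (-1)) = -10
q[-5,-1,6] = (-10 - 12) / (6 - (-5)) = -2

-2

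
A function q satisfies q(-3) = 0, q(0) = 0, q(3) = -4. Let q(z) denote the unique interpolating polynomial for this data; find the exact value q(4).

-56/9

Evaluate each Lagrange basis at z = 4:
L_0(4) = (4)·(1)/[(-3)·(-6)] = 2/9
L_1(4) = (7)·(1)/[(3)·(-3)] = -7/9
L_2(4) = (7)·(4)/[(6)·(3)] = 14/9
Sum: 0 + 0 + (-4)·(14/9) = -56/9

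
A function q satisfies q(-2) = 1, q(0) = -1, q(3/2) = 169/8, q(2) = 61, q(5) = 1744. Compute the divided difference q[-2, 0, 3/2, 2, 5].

2

q[-2,0] = (-1 - 1) / (0 - (-2)) = -1
q[0,3/2] = (169/8 - (-1)) / (3/2 - 0) = 59/4
q[3/2,2] = (61 - 169/8) / (2 - 3/2) = 319/4
q[2,5] = (1744 - 61) / (5 - 2) = 561
q[-2,0,3/2] = (59/4 - (-1)) / (3/2 - (-2)) = 9/2
q[0,3/2,2] = (319/4 - 59/4) / (2 - 0) = 65/2
q[3/2,2,5] = (561 - 319/4) / (5 - 3/2) = 275/2
q[-2,0,3/2,2] = (65/2 - 9/2) / (2 - (-2)) = 7
q[0,3/2,2,5] = (275/2 - 65/2) / (5 - 0) = 21
q[-2,0,3/2,2,5] = (21 - 7) / (5 - (-2)) = 2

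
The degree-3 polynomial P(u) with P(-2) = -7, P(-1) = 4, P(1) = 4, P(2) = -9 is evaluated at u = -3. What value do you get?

-24

Evaluate each Lagrange basis at u = -3:
L_0(-3) = (-2)·(-4)·(-5)/[(-1)·(-3)·(-4)] = 10/3
L_1(-3) = (-1)·(-4)·(-5)/[(1)·(-2)·(-3)] = -10/3
L_2(-3) = (-1)·(-2)·(-5)/[(3)·(2)·(-1)] = 5/3
L_3(-3) = (-1)·(-2)·(-4)/[(4)·(3)·(1)] = -2/3
Sum: (-7)·(10/3) + 4·(-10/3) + 4·(5/3) + (-9)·(-2/3) = -24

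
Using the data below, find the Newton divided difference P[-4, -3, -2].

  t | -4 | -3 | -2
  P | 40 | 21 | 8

P[-4,-3] = (21 - 40) / (-3 - (-4)) = -19
P[-3,-2] = (8 - 21) / (-2 - (-3)) = -13
P[-4,-3,-2] = (-13 - (-19)) / (-2 - (-4)) = 3

3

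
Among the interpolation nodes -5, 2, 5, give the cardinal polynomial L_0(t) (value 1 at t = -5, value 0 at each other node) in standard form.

L_0(t) = (1/70)t^2 - (1/10)t + 1/7

L_0(t) = (t - 2)(t - 5) / [(-7)·(-10)]
       = (t^2 - 7t + 10) / (70)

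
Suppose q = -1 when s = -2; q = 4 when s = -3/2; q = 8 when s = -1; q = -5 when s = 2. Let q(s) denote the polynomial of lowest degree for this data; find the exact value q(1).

Evaluate each Lagrange basis at s = 1:
L_0(1) = (5/2)·(2)·(-1)/[(-1/2)·(-1)·(-4)] = 5/2
L_1(1) = (3)·(2)·(-1)/[(1/2)·(-1/2)·(-7/2)] = -48/7
L_2(1) = (3)·(5/2)·(-1)/[(1)·(1/2)·(-3)] = 5
L_3(1) = (3)·(5/2)·(2)/[(4)·(7/2)·(3)] = 5/14
Sum: (-1)·(5/2) + 4·(-48/7) + 8·(5) + (-5)·(5/14) = 58/7

58/7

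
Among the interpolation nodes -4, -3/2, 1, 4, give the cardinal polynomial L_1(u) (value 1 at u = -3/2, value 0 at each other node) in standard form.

L_1(u) = (8/275)u^3 - (8/275)u^2 - (128/275)u + 128/275

L_1(u) = (u + 4)(u - 1)(u - 4) / [(5/2)·(-5/2)·(-11/2)]
       = (u^3 - u^2 - 16u + 16) / (275/8)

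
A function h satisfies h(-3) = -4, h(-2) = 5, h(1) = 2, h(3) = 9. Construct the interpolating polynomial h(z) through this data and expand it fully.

h(z) = (17/30)z^3 - (7/30)z^2 - (44/15)z + 23/5

Build the Lagrange basis polynomials:
L_0(z) = (z + 2)(z - 1)(z - 3) / [-24] = -(1/24)z^3 + (1/12)z^2 + (5/24)z - 1/4
L_1(z) = (z + 3)(z - 1)(z - 3) / [15] = (1/15)z^3 - (1/15)z^2 - (3/5)z + 3/5
L_2(z) = (z + 3)(z + 2)(z - 3) / [-24] = -(1/24)z^3 - (1/12)z^2 + (3/8)z + 3/4
L_3(z) = (z + 3)(z + 2)(z - 1) / [60] = (1/60)z^3 + (1/15)z^2 + (1/60)z - 1/10
h(z) = (-4)·L_0 + 5·L_1 + 2·L_2 + 9·L_3
  (-4)·L_0(z) = (1/6)z^3 - (1/3)z^2 - (5/6)z + 1
  5·L_1(z) = (1/3)z^3 - (1/3)z^2 - 3z + 3
  2·L_2(z) = -(1/12)z^3 - (1/6)z^2 + (3/4)z + 3/2
  9·L_3(z) = (3/20)z^3 + (3/5)z^2 + (3/20)z - 9/10
Adding term by term: (17/30)z^3 - (7/30)z^2 - (44/15)z + 23/5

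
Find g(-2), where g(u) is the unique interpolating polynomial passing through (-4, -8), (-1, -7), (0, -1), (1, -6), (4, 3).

-801/40

L_0(-2) = (-1)·(-2)·(-3)·(-6)/[(-3)·(-4)·(-5)·(-8)] = 3/40
L_1(-2) = (2)·(-2)·(-3)·(-6)/[(3)·(-1)·(-2)·(-5)] = 12/5
L_2(-2) = (2)·(-1)·(-3)·(-6)/[(4)·(1)·(-1)·(-4)] = -9/4
L_3(-2) = (2)·(-1)·(-2)·(-6)/[(5)·(2)·(1)·(-3)] = 4/5
L_4(-2) = (2)·(-1)·(-2)·(-3)/[(8)·(5)·(4)·(3)] = -1/40
Sum: (-8)·(3/40) + (-7)·(12/5) + (-1)·(-9/4) + (-6)·(4/5) + 3·(-1/40) = -801/40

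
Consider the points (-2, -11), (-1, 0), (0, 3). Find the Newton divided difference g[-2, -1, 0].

g[-2,-1] = (0 - (-11)) / (-1 - (-2)) = 11
g[-1,0] = (3 - 0) / (0 - (-1)) = 3
g[-2,-1,0] = (3 - 11) / (0 - (-2)) = -4

-4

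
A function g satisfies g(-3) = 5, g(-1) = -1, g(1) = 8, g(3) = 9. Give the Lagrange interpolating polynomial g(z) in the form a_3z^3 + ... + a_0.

L_0(z) = (z + 1)(z - 1)(z - 3) / [-48] = -(1/48)z^3 + (1/16)z^2 + (1/48)z - 1/16
L_1(z) = (z + 3)(z - 1)(z - 3) / [16] = (1/16)z^3 - (1/16)z^2 - (9/16)z + 9/16
L_2(z) = (z + 3)(z + 1)(z - 3) / [-16] = -(1/16)z^3 - (1/16)z^2 + (9/16)z + 9/16
L_3(z) = (z + 3)(z + 1)(z - 1) / [48] = (1/48)z^3 + (1/16)z^2 - (1/48)z - 1/16
g(z) = 5·L_0 + (-1)·L_1 + 8·L_2 + 9·L_3
  5·L_0(z) = -(5/48)z^3 + (5/16)z^2 + (5/48)z - 5/16
  (-1)·L_1(z) = -(1/16)z^3 + (1/16)z^2 + (9/16)z - 9/16
  8·L_2(z) = -(1/2)z^3 - (1/2)z^2 + (9/2)z + 9/2
  9·L_3(z) = (3/16)z^3 + (9/16)z^2 - (3/16)z - 9/16
Adding term by term: -(23/48)z^3 + (7/16)z^2 + (239/48)z + 49/16

g(z) = -(23/48)z^3 + (7/16)z^2 + (239/48)z + 49/16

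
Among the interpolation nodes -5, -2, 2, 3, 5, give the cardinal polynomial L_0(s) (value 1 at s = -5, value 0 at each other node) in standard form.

L_0(s) = (s + 2)(s - 2)(s - 3)(s - 5) / [(-3)·(-7)·(-8)·(-10)]
       = (s^4 - 8s^3 + 11s^2 + 32s - 60) / (1680)

L_0(s) = (1/1680)s^4 - (1/210)s^3 + (11/1680)s^2 + (2/105)s - 1/28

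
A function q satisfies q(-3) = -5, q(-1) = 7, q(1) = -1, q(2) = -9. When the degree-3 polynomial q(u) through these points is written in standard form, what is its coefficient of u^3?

The leading coefficient equals the top divided difference q[-3,-1,1,2].
q[-3,-1] = (7 - (-5)) / (-1 - (-3)) = 6
q[-1,1] = (-1 - 7) / (1 - (-1)) = -4
q[1,2] = (-9 - (-1)) / (2 - 1) = -8
q[-3,-1,1] = (-4 - 6) / (1 - (-3)) = -5/2
q[-1,1,2] = (-8 - (-4)) / (2 - (-1)) = -4/3
q[-3,-1,1,2] = (-4/3 - (-5/2)) / (2 - (-3)) = 7/30

7/30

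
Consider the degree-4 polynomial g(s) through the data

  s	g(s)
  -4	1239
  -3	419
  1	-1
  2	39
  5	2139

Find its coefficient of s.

-2

Build the Lagrange basis polynomials:
L_0(s) = (s + 3)(s - 1)(s - 2)(s - 5) / [270] = (1/270)s^4 - (1/54)s^3 - (7/270)s^2 + (41/270)s - 1/9
L_1(s) = (s + 4)(s - 1)(s - 2)(s - 5) / [-160] = -(1/160)s^4 + (1/40)s^3 + (3/32)s^2 - (29/80)s + 1/4
L_2(s) = (s + 4)(s + 3)(s - 2)(s - 5) / [80] = (1/80)s^4 - (27/80)s^2 - (7/40)s + 3/2
L_3(s) = (s + 4)(s + 3)(s - 1)(s - 5) / [-90] = -(1/90)s^4 - (1/90)s^3 + (5/18)s^2 + (37/90)s - 2/3
L_4(s) = (s + 4)(s + 3)(s - 1)(s - 2) / [864] = (1/864)s^4 + (1/216)s^3 - (7/864)s^2 - (11/432)s + 1/36
g(s) = 1239·L_0 + 419·L_1 + (-1)·L_2 + 39·L_3 + 2139·L_4
Only the coefficient of s is needed; take it from each L_i and combine:
1239·(41/270) + 419·(-29/80) + (-1)·(-7/40) + 39·(37/90) + 2139·(-11/432) = -2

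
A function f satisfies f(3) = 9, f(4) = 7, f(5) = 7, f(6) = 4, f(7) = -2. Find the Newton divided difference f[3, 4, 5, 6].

-5/6

f[3,4] = (7 - 9) / (4 - 3) = -2
f[4,5] = (7 - 7) / (5 - 4) = 0
f[5,6] = (4 - 7) / (6 - 5) = -3
f[3,4,5] = (0 - (-2)) / (5 - 3) = 1
f[4,5,6] = (-3 - 0) / (6 - 4) = -3/2
f[3,4,5,6] = (-3/2 - 1) / (6 - 3) = -5/6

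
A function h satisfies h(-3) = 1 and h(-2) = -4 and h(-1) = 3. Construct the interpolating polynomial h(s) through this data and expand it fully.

h(s) = 6s^2 + 25s + 22

L_0(s) = (s + 2)(s + 1) / [2] = (1/2)s^2 + (3/2)s + 1
L_1(s) = (s + 3)(s + 1) / [-1] = -s^2 - 4s - 3
L_2(s) = (s + 3)(s + 2) / [2] = (1/2)s^2 + (5/2)s + 3
h(s) = 1·L_0 + (-4)·L_1 + 3·L_2
  1·L_0(s) = (1/2)s^2 + (3/2)s + 1
  (-4)·L_1(s) = 4s^2 + 16s + 12
  3·L_2(s) = (3/2)s^2 + (15/2)s + 9
Adding term by term: 6s^2 + 25s + 22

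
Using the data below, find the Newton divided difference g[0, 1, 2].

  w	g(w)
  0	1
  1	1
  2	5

2

g[0,1] = (1 - 1) / (1 - 0) = 0
g[1,2] = (5 - 1) / (2 - 1) = 4
g[0,1,2] = (4 - 0) / (2 - 0) = 2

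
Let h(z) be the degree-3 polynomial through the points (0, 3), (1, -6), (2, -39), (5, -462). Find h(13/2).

L_0(13/2) = (11/2)·(9/2)·(3/2)/[(-1)·(-2)·(-5)] = -297/80
L_1(13/2) = (13/2)·(9/2)·(3/2)/[(1)·(-1)·(-4)] = 351/32
L_2(13/2) = (13/2)·(11/2)·(3/2)/[(2)·(1)·(-3)] = -143/16
L_3(13/2) = (13/2)·(11/2)·(9/2)/[(5)·(4)·(3)] = 429/160
Sum: 3·(-297/80) + (-6)·(351/32) + (-39)·(-143/16) + (-462)·(429/160) = -7737/8

-7737/8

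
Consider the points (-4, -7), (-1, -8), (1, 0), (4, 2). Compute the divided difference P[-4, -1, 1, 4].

-23/120

P[-4,-1] = (-8 - (-7)) / (-1 - (-4)) = -1/3
P[-1,1] = (0 - (-8)) / (1 - (-1)) = 4
P[1,4] = (2 - 0) / (4 - 1) = 2/3
P[-4,-1,1] = (4 - (-1/3)) / (1 - (-4)) = 13/15
P[-1,1,4] = (2/3 - 4) / (4 - (-1)) = -2/3
P[-4,-1,1,4] = (-2/3 - 13/15) / (4 - (-4)) = -23/120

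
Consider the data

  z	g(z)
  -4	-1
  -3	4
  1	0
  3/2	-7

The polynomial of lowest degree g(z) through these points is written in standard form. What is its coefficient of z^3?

-152/495

The leading coefficient equals the top divided difference g[-4,-3,1,3/2].
g[-4,-3] = (4 - (-1)) / (-3 - (-4)) = 5
g[-3,1] = (0 - 4) / (1 - (-3)) = -1
g[1,3/2] = (-7 - 0) / (3/2 - 1) = -14
g[-4,-3,1] = (-1 - 5) / (1 - (-4)) = -6/5
g[-3,1,3/2] = (-14 - (-1)) / (3/2 - (-3)) = -26/9
g[-4,-3,1,3/2] = (-26/9 - (-6/5)) / (3/2 - (-4)) = -152/495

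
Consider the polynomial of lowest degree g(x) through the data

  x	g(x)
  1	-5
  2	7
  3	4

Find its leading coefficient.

L_0(x) = (x - 2)(x - 3) / [2] = (1/2)x^2 - (5/2)x + 3
L_1(x) = (x - 1)(x - 3) / [-1] = -x^2 + 4x - 3
L_2(x) = (x - 1)(x - 2) / [2] = (1/2)x^2 - (3/2)x + 1
g(x) = (-5)·L_0 + 7·L_1 + 4·L_2
Only the coefficient of x^2 is needed; take it from each L_i and combine:
(-5)·(1/2) + 7·(-1) + 4·(1/2) = -15/2

-15/2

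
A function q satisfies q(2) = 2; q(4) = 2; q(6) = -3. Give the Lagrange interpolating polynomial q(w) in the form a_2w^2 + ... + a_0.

q(w) = -(5/8)w^2 + (15/4)w - 3

L_0(w) = (w - 4)(w - 6) / [8] = (1/8)w^2 - (5/4)w + 3
L_1(w) = (w - 2)(w - 6) / [-4] = -(1/4)w^2 + 2w - 3
L_2(w) = (w - 2)(w - 4) / [8] = (1/8)w^2 - (3/4)w + 1
q(w) = 2·L_0 + 2·L_1 + (-3)·L_2
  2·L_0(w) = (1/4)w^2 - (5/2)w + 6
  2·L_1(w) = -(1/2)w^2 + 4w - 6
  (-3)·L_2(w) = -(3/8)w^2 + (9/4)w - 3
Adding term by term: -(5/8)w^2 + (15/4)w - 3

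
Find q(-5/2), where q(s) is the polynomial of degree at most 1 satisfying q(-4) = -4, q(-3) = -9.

-23/2

Evaluate each Lagrange basis at s = -5/2:
L_0(-5/2) = (1/2)/[(-1)] = -1/2
L_1(-5/2) = (3/2)/[(1)] = 3/2
Sum: (-4)·(-1/2) + (-9)·(3/2) = -23/2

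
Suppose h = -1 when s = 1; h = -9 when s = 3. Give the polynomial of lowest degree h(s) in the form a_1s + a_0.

Build the Lagrange basis polynomials:
L_0(s) = (s - 3) / [-2] = -(1/2)s + 3/2
L_1(s) = (s - 1) / [2] = (1/2)s - 1/2
h(s) = (-1)·L_0 + (-9)·L_1
  (-1)·L_0(s) = (1/2)s - 3/2
  (-9)·L_1(s) = -(9/2)s + 9/2
Adding term by term: -4s + 3

h(s) = -4s + 3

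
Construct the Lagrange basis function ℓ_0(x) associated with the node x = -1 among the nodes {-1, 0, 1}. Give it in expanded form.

ℓ_0(x) = (1/2)x^2 - (1/2)x

ℓ_0(x) = x(x - 1) / [(-1)·(-2)]
       = (x^2 - x) / (2)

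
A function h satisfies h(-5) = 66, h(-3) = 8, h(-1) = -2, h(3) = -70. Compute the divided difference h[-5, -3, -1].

6

h[-5,-3] = (8 - 66) / (-3 - (-5)) = -29
h[-3,-1] = (-2 - 8) / (-1 - (-3)) = -5
h[-5,-3,-1] = (-5 - (-29)) / (-1 - (-5)) = 6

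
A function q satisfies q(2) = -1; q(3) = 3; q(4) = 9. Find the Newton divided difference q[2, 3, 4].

q[2,3] = (3 - (-1)) / (3 - 2) = 4
q[3,4] = (9 - 3) / (4 - 3) = 6
q[2,3,4] = (6 - 4) / (4 - 2) = 1

1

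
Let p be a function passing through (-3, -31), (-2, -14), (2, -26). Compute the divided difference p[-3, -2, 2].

p[-3,-2] = (-14 - (-31)) / (-2 - (-3)) = 17
p[-2,2] = (-26 - (-14)) / (2 - (-2)) = -3
p[-3,-2,2] = (-3 - 17) / (2 - (-3)) = -4

-4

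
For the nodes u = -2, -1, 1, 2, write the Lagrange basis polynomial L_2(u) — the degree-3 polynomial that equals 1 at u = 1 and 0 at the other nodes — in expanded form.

L_2(u) = (u + 2)(u + 1)(u - 2) / [(3)·(2)·(-1)]
       = (u^3 + u^2 - 4u - 4) / (-6)

L_2(u) = -(1/6)u^3 - (1/6)u^2 + (2/3)u + 2/3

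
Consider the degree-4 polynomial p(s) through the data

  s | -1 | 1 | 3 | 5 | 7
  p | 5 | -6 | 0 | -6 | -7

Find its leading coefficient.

23/192

L_0(s) = (s - 1)(s - 3)(s - 5)(s - 7) / [384] = (1/384)s^4 - (1/24)s^3 + (43/192)s^2 - (11/24)s + 35/128
L_1(s) = (s + 1)(s - 3)(s - 5)(s - 7) / [-96] = -(1/96)s^4 + (7/48)s^3 - (7/12)s^2 + (17/48)s + 35/32
L_2(s) = (s + 1)(s - 1)(s - 5)(s - 7) / [64] = (1/64)s^4 - (3/16)s^3 + (17/32)s^2 + (3/16)s - 35/64
L_3(s) = (s + 1)(s - 1)(s - 3)(s - 7) / [-96] = -(1/96)s^4 + (5/48)s^3 - (5/24)s^2 - (5/48)s + 7/32
L_4(s) = (s + 1)(s - 1)(s - 3)(s - 5) / [384] = (1/384)s^4 - (1/48)s^3 + (7/192)s^2 + (1/48)s - 5/128
p(s) = 5·L_0 + (-6)·L_1 + 0·L_2 + (-6)·L_3 + (-7)·L_4
Only the coefficient of s^4 is needed; take it from each L_i and combine:
5·(1/384) + (-6)·(-1/96) + 0·(1/64) + (-6)·(-1/96) + (-7)·(1/384) = 23/192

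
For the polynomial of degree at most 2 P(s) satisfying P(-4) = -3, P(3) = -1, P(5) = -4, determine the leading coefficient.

-25/126

Build the Lagrange basis polynomials:
L_0(s) = (s - 3)(s - 5) / [63] = (1/63)s^2 - (8/63)s + 5/21
L_1(s) = (s + 4)(s - 5) / [-14] = -(1/14)s^2 + (1/14)s + 10/7
L_2(s) = (s + 4)(s - 3) / [18] = (1/18)s^2 + (1/18)s - 2/3
P(s) = (-3)·L_0 + (-1)·L_1 + (-4)·L_2
Only the coefficient of s^2 is needed; take it from each L_i and combine:
(-3)·(1/63) + (-1)·(-1/14) + (-4)·(1/18) = -25/126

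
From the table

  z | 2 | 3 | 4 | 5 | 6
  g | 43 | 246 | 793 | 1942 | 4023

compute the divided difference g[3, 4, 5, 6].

55

g[3,4] = (793 - 246) / (4 - 3) = 547
g[4,5] = (1942 - 793) / (5 - 4) = 1149
g[5,6] = (4023 - 1942) / (6 - 5) = 2081
g[3,4,5] = (1149 - 547) / (5 - 3) = 301
g[4,5,6] = (2081 - 1149) / (6 - 4) = 466
g[3,4,5,6] = (466 - 301) / (6 - 3) = 55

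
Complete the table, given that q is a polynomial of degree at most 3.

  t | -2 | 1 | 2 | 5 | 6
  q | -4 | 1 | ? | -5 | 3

-187/70

The 4 known values determine q uniquely (degree ≤ 3).
L_0(2) = (1)·(-3)·(-4)/[(-3)·(-7)·(-8)] = -1/14
L_1(2) = (4)·(-3)·(-4)/[(3)·(-4)·(-5)] = 4/5
L_2(2) = (4)·(1)·(-4)/[(7)·(4)·(-1)] = 4/7
L_3(2) = (4)·(1)·(-3)/[(8)·(5)·(1)] = -3/10
Sum: (-4)·(-1/14) + 1·(4/5) + (-5)·(4/7) + 3·(-3/10) = -187/70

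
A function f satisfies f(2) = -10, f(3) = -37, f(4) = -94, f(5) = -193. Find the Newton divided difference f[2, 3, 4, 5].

-2

f[2,3] = (-37 - (-10)) / (3 - 2) = -27
f[3,4] = (-94 - (-37)) / (4 - 3) = -57
f[4,5] = (-193 - (-94)) / (5 - 4) = -99
f[2,3,4] = (-57 - (-27)) / (4 - 2) = -15
f[3,4,5] = (-99 - (-57)) / (5 - 3) = -21
f[2,3,4,5] = (-21 - (-15)) / (5 - 2) = -2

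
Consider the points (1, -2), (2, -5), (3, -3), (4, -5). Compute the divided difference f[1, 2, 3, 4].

f[1,2] = (-5 - (-2)) / (2 - 1) = -3
f[2,3] = (-3 - (-5)) / (3 - 2) = 2
f[3,4] = (-5 - (-3)) / (4 - 3) = -2
f[1,2,3] = (2 - (-3)) / (3 - 1) = 5/2
f[2,3,4] = (-2 - 2) / (4 - 2) = -2
f[1,2,3,4] = (-2 - 5/2) / (4 - 1) = -3/2

-3/2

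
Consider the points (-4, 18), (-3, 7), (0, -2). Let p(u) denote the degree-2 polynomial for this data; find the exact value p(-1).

Evaluate each Lagrange basis at u = -1:
L_0(-1) = (2)·(-1)/[(-1)·(-4)] = -1/2
L_1(-1) = (3)·(-1)/[(1)·(-3)] = 1
L_2(-1) = (3)·(2)/[(4)·(3)] = 1/2
Sum: 18·(-1/2) + 7·(1) + (-2)·(1/2) = -3

-3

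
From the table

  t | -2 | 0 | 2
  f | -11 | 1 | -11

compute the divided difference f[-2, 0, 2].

f[-2,0] = (1 - (-11)) / (0 - (-2)) = 6
f[0,2] = (-11 - 1) / (2 - 0) = -6
f[-2,0,2] = (-6 - 6) / (2 - (-2)) = -3

-3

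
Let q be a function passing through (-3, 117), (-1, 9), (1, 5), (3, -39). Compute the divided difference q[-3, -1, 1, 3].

-3

q[-3,-1] = (9 - 117) / (-1 - (-3)) = -54
q[-1,1] = (5 - 9) / (1 - (-1)) = -2
q[1,3] = (-39 - 5) / (3 - 1) = -22
q[-3,-1,1] = (-2 - (-54)) / (1 - (-3)) = 13
q[-1,1,3] = (-22 - (-2)) / (3 - (-1)) = -5
q[-3,-1,1,3] = (-5 - 13) / (3 - (-3)) = -3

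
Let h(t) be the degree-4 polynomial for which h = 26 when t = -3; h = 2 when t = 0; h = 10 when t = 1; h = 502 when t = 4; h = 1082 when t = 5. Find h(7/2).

5135/16

Using Newton's divided-difference form:
h[-3,0] = (2 - 26) / (0 - (-3)) = -8
h[0,1] = (10 - 2) / (1 - 0) = 8
h[1,4] = (502 - 10) / (4 - 1) = 164
h[4,5] = (1082 - 502) / (5 - 4) = 580
h[-3,0,1] = (8 - (-8)) / (1 - (-3)) = 4
h[0,1,4] = (164 - 8) / (4 - 0) = 39
h[1,4,5] = (580 - 164) / (5 - 1) = 104
h[-3,0,1,4] = (39 - 4) / (4 - (-3)) = 5
h[0,1,4,5] = (104 - 39) / (5 - 0) = 13
h[-3,0,1,4,5] = (13 - 5) / (5 - (-3)) = 1
h(7/2) = 26 + (-8)·(13/2) + 4·(13/2)·(7/2) + 5·(13/2)·(7/2)·(5/2) + 1·(13/2)·(7/2)·(5/2)·(-1/2) = 5135/16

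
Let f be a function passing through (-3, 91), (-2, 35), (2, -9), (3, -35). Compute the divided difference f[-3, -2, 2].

f[-3,-2] = (35 - 91) / (-2 - (-3)) = -56
f[-2,2] = (-9 - 35) / (2 - (-2)) = -11
f[-3,-2,2] = (-11 - (-56)) / (2 - (-3)) = 9

9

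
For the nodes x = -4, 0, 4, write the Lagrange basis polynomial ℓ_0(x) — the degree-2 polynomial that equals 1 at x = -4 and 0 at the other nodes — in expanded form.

ℓ_0(x) = x(x - 4) / [(-4)·(-8)]
       = (x^2 - 4x) / (32)

ℓ_0(x) = (1/32)x^2 - (1/8)x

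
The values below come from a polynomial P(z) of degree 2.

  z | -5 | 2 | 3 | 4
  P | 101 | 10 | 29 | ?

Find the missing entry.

The 3 known values determine P uniquely (degree ≤ 2).
Evaluate each Lagrange basis at z = 4:
L_0(4) = (2)·(1)/[(-7)·(-8)] = 1/28
L_1(4) = (9)·(1)/[(7)·(-1)] = -9/7
L_2(4) = (9)·(2)/[(8)·(1)] = 9/4
Sum: 101·(1/28) + 10·(-9/7) + 29·(9/4) = 56

56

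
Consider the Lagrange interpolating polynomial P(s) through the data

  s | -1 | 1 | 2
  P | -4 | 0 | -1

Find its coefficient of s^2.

The leading coefficient equals the top divided difference P[-1,1,2].
P[-1,1] = (0 - (-4)) / (1 - (-1)) = 2
P[1,2] = (-1 - 0) / (2 - 1) = -1
P[-1,1,2] = (-1 - 2) / (2 - (-1)) = -1

-1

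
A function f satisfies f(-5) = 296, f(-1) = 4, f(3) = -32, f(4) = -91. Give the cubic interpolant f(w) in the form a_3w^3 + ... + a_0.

Newton's divided differences:
f[-5,-1] = (4 - 296) / (-1 - (-5)) = -73
f[-1,3] = (-32 - 4) / (3 - (-1)) = -9
f[3,4] = (-91 - (-32)) / (4 - 3) = -59
f[-5,-1,3] = (-9 - (-73)) / (3 - (-5)) = 8
f[-1,3,4] = (-59 - (-9)) / (4 - (-1)) = -10
f[-5,-1,3,4] = (-10 - 8) / (4 - (-5)) = -2
f(w) = 296 + (-73)·(w + 5) + 8·(w + 5)(w + 1) + (-2)·(w + 5)(w + 1)(w - 3)
Expanding: f(w) = -2w^3 + 2w^2 + w + 1

f(w) = -2w^3 + 2w^2 + w + 1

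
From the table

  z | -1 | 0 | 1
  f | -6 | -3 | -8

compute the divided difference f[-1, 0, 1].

f[-1,0] = (-3 - (-6)) / (0 - (-1)) = 3
f[0,1] = (-8 - (-3)) / (1 - 0) = -5
f[-1,0,1] = (-5 - 3) / (1 - (-1)) = -4

-4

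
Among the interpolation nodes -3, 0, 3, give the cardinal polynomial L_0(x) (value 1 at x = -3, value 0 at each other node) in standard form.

L_0(x) = (1/18)x^2 - (1/6)x

L_0(x) = x(x - 3) / [(-3)·(-6)]
       = (x^2 - 3x) / (18)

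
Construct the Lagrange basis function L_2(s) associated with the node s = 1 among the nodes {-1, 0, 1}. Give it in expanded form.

L_2(s) = (1/2)s^2 + (1/2)s

L_2(s) = (s + 1)s / [(2)·(1)]
       = (s^2 + s) / (2)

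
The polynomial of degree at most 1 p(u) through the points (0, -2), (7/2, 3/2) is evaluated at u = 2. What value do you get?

L_0(2) = (-3/2)/[(-7/2)] = 3/7
L_1(2) = (2)/[(7/2)] = 4/7
Sum: (-2)·(3/7) + 3/2·(4/7) = 0

0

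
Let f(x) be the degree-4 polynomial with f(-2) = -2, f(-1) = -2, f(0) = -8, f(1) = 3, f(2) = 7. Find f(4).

L_0(4) = (5)·(4)·(3)·(2)/[(-1)·(-2)·(-3)·(-4)] = 5
L_1(4) = (6)·(4)·(3)·(2)/[(1)·(-1)·(-2)·(-3)] = -24
L_2(4) = (6)·(5)·(3)·(2)/[(2)·(1)·(-1)·(-2)] = 45
L_3(4) = (6)·(5)·(4)·(2)/[(3)·(2)·(1)·(-1)] = -40
L_4(4) = (6)·(5)·(4)·(3)/[(4)·(3)·(2)·(1)] = 15
Sum: (-2)·(5) + (-2)·(-24) + (-8)·(45) + 3·(-40) + 7·(15) = -337

-337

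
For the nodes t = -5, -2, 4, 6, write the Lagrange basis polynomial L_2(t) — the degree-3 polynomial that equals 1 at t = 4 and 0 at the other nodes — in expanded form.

L_2(t) = -(1/108)t^3 - (1/108)t^2 + (8/27)t + 5/9

L_2(t) = (t + 5)(t + 2)(t - 6) / [(9)·(6)·(-2)]
       = (t^3 + t^2 - 32t - 60) / (-108)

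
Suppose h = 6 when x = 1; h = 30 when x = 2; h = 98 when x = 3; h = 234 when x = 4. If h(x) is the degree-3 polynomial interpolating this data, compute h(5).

462

Evaluate each Lagrange basis at x = 5:
L_0(5) = (3)·(2)·(1)/[(-1)·(-2)·(-3)] = -1
L_1(5) = (4)·(2)·(1)/[(1)·(-1)·(-2)] = 4
L_2(5) = (4)·(3)·(1)/[(2)·(1)·(-1)] = -6
L_3(5) = (4)·(3)·(2)/[(3)·(2)·(1)] = 4
Sum: 6·(-1) + 30·(4) + 98·(-6) + 234·(4) = 462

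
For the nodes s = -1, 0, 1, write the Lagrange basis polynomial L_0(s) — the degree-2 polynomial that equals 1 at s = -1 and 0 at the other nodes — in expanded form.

L_0(s) = (1/2)s^2 - (1/2)s

L_0(s) = s(s - 1) / [(-1)·(-2)]
       = (s^2 - s) / (2)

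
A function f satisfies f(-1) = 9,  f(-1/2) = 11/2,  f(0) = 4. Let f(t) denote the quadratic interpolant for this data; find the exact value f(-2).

22

L_0(-2) = (-3/2)·(-2)/[(-1/2)·(-1)] = 6
L_1(-2) = (-1)·(-2)/[(1/2)·(-1/2)] = -8
L_2(-2) = (-1)·(-3/2)/[(1)·(1/2)] = 3
Sum: 9·(6) + 11/2·(-8) + 4·(3) = 22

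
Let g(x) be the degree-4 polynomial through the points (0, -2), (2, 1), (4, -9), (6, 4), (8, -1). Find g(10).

Using Newton's divided-difference form:
g[0,2] = (1 - (-2)) / (2 - 0) = 3/2
g[2,4] = (-9 - 1) / (4 - 2) = -5
g[4,6] = (4 - (-9)) / (6 - 4) = 13/2
g[6,8] = (-1 - 4) / (8 - 6) = -5/2
g[0,2,4] = (-5 - 3/2) / (4 - 0) = -13/8
g[2,4,6] = (13/2 - (-5)) / (6 - 2) = 23/8
g[4,6,8] = (-5/2 - 13/2) / (8 - 4) = -9/4
g[0,2,4,6] = (23/8 - (-13/8)) / (6 - 0) = 3/4
g[2,4,6,8] = (-9/4 - 23/8) / (8 - 2) = -41/48
g[0,2,4,6,8] = (-41/48 - 3/4) / (8 - 0) = -77/384
g(10) = -2 + (3/2)·(10) + (-13/8)·(10)·(8) + (3/4)·(10)·(8)·(6) + (-77/384)·(10)·(8)·(6)·(4) = -142

-142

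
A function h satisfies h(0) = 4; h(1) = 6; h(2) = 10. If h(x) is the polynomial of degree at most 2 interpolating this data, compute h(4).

24

Using Newton's divided-difference form:
h[0,1] = (6 - 4) / (1 - 0) = 2
h[1,2] = (10 - 6) / (2 - 1) = 4
h[0,1,2] = (4 - 2) / (2 - 0) = 1
h(4) = 4 + 2·(4) + 1·(4)·(3) = 24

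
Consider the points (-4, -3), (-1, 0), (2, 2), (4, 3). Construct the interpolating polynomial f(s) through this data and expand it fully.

f(s) = (1/360)s^3 - (17/360)s^2 + (127/180)s + 34/45

Build the Lagrange basis polynomials:
L_0(s) = (s + 1)(s - 2)(s - 4) / [-144] = -(1/144)s^3 + (5/144)s^2 - (1/72)s - 1/18
L_1(s) = (s + 4)(s - 2)(s - 4) / [45] = (1/45)s^3 - (2/45)s^2 - (16/45)s + 32/45
L_2(s) = (s + 4)(s + 1)(s - 4) / [-36] = -(1/36)s^3 - (1/36)s^2 + (4/9)s + 4/9
L_3(s) = (s + 4)(s + 1)(s - 2) / [80] = (1/80)s^3 + (3/80)s^2 - (3/40)s - 1/10
f(s) = (-3)·L_0 + 0·L_1 + 2·L_2 + 3·L_3
  (-3)·L_0(s) = (1/48)s^3 - (5/48)s^2 + (1/24)s + 1/6
  0·L_1(s) = 0
  2·L_2(s) = -(1/18)s^3 - (1/18)s^2 + (8/9)s + 8/9
  3·L_3(s) = (3/80)s^3 + (9/80)s^2 - (9/40)s - 3/10
Adding term by term: (1/360)s^3 - (17/360)s^2 + (127/180)s + 34/45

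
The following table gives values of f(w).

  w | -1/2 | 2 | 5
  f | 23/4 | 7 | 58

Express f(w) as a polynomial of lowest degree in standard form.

Newton's divided differences:
f[-1/2,2] = (7 - 23/4) / (2 - (-1/2)) = 1/2
f[2,5] = (58 - 7) / (5 - 2) = 17
f[-1/2,2,5] = (17 - 1/2) / (5 - (-1/2)) = 3
f(w) = 23/4 + (1/2)·(w + 1/2) + 3·(w + 1/2)(w - 2)
Expanding: f(w) = 3w^2 - 4w + 3

f(w) = 3w^2 - 4w + 3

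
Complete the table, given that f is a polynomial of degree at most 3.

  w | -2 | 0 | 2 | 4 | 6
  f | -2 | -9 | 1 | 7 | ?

The 4 known values determine f uniquely (degree ≤ 3).
Evaluate each Lagrange basis at w = 6:
L_0(6) = (6)·(4)·(2)/[(-2)·(-4)·(-6)] = -1
L_1(6) = (8)·(4)·(2)/[(2)·(-2)·(-4)] = 4
L_2(6) = (8)·(6)·(2)/[(4)·(2)·(-2)] = -6
L_3(6) = (8)·(6)·(4)/[(6)·(4)·(2)] = 4
Sum: (-2)·(-1) + (-9)·(4) + 1·(-6) + 7·(4) = -12

-12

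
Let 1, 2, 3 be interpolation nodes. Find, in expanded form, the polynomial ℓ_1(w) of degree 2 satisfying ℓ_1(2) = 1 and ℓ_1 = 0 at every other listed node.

ℓ_1(w) = (w - 1)(w - 3) / [(1)·(-1)]
       = (w^2 - 4w + 3) / (-1)

ℓ_1(w) = -w^2 + 4w - 3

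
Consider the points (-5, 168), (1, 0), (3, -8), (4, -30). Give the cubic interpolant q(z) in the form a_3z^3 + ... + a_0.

q(z) = -z^3 + 2z^2 + z - 2

Build the Lagrange basis polynomials:
L_0(z) = (z - 1)(z - 3)(z - 4) / [-432] = -(1/432)z^3 + (1/54)z^2 - (19/432)z + 1/36
L_1(z) = (z + 5)(z - 3)(z - 4) / [36] = (1/36)z^3 - (1/18)z^2 - (23/36)z + 5/3
L_2(z) = (z + 5)(z - 1)(z - 4) / [-16] = -(1/16)z^3 + (21/16)z - 5/4
L_3(z) = (z + 5)(z - 1)(z - 3) / [27] = (1/27)z^3 + (1/27)z^2 - (17/27)z + 5/9
q(z) = 168·L_0 + 0·L_1 + (-8)·L_2 + (-30)·L_3
  168·L_0(z) = -(7/18)z^3 + (28/9)z^2 - (133/18)z + 14/3
  0·L_1(z) = 0
  (-8)·L_2(z) = (1/2)z^3 - (21/2)z + 10
  (-30)·L_3(z) = -(10/9)z^3 - (10/9)z^2 + (170/9)z - 50/3
Adding term by term: -z^3 + 2z^2 + z - 2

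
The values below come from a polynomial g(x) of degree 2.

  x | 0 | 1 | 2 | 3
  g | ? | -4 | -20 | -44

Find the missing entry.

4

The 3 known values determine g uniquely (degree ≤ 2).
L_0(0) = (-2)·(-3)/[(-1)·(-2)] = 3
L_1(0) = (-1)·(-3)/[(1)·(-1)] = -3
L_2(0) = (-1)·(-2)/[(2)·(1)] = 1
Sum: (-4)·(3) + (-20)·(-3) + (-44)·(1) = 4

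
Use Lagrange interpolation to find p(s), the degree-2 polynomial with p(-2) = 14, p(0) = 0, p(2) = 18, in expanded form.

p(s) = 4s^2 + s

Build the Lagrange basis polynomials:
L_0(s) = s(s - 2) / [8] = (1/8)s^2 - (1/4)s
L_1(s) = (s + 2)(s - 2) / [-4] = -(1/4)s^2 + 1
L_2(s) = (s + 2)s / [8] = (1/8)s^2 + (1/4)s
p(s) = 14·L_0 + 0·L_1 + 18·L_2
  14·L_0(s) = (7/4)s^2 - (7/2)s
  0·L_1(s) = 0
  18·L_2(s) = (9/4)s^2 + (9/2)s
Adding term by term: 4s^2 + s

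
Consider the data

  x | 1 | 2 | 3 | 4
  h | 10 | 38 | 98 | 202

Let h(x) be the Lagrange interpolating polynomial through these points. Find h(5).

362

L_0(5) = (3)·(2)·(1)/[(-1)·(-2)·(-3)] = -1
L_1(5) = (4)·(2)·(1)/[(1)·(-1)·(-2)] = 4
L_2(5) = (4)·(3)·(1)/[(2)·(1)·(-1)] = -6
L_3(5) = (4)·(3)·(2)/[(3)·(2)·(1)] = 4
Sum: 10·(-1) + 38·(4) + 98·(-6) + 202·(4) = 362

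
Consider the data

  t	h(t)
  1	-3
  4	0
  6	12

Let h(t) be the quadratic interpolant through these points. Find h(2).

-4

Using Newton's divided-difference form:
h[1,4] = (0 - (-3)) / (4 - 1) = 1
h[4,6] = (12 - 0) / (6 - 4) = 6
h[1,4,6] = (6 - 1) / (6 - 1) = 1
h(2) = -3 + 1·(1) + 1·(1)·(-2) = -4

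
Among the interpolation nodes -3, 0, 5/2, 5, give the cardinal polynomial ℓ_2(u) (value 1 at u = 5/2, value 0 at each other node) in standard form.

ℓ_2(u) = (u + 3)u(u - 5) / [(11/2)·(5/2)·(-5/2)]
       = (u^3 - 2u^2 - 15u) / (-275/8)

ℓ_2(u) = -(8/275)u^3 + (16/275)u^2 + (24/55)u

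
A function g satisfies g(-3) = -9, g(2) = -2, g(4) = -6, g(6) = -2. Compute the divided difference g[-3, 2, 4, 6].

g[-3,2] = (-2 - (-9)) / (2 - (-3)) = 7/5
g[2,4] = (-6 - (-2)) / (4 - 2) = -2
g[4,6] = (-2 - (-6)) / (6 - 4) = 2
g[-3,2,4] = (-2 - 7/5) / (4 - (-3)) = -17/35
g[2,4,6] = (2 - (-2)) / (6 - 2) = 1
g[-3,2,4,6] = (1 - (-17/35)) / (6 - (-3)) = 52/315

52/315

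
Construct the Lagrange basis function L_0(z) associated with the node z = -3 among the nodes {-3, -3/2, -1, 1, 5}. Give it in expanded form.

L_0(z) = (z + 3/2)(z + 1)(z - 1)(z - 5) / [(-3/2)·(-2)·(-4)·(-8)]
       = (z^4 - (7/2)z^3 - (17/2)z^2 + (7/2)z + 15/2) / (96)

L_0(z) = (1/96)z^4 - (7/192)z^3 - (17/192)z^2 + (7/192)z + 5/64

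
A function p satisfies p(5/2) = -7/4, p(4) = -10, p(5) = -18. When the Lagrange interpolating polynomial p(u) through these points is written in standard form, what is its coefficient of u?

L_0(u) = (u - 4)(u - 5) / [15/4] = (4/15)u^2 - (12/5)u + 16/3
L_1(u) = (u - 5/2)(u - 5) / [-3/2] = -(2/3)u^2 + 5u - 25/3
L_2(u) = (u - 5/2)(u - 4) / [5/2] = (2/5)u^2 - (13/5)u + 4
p(u) = (-7/4)·L_0 + (-10)·L_1 + (-18)·L_2
Only the coefficient of u is needed; take it from each L_i and combine:
(-7/4)·(-12/5) + (-10)·(5) + (-18)·(-13/5) = 1

1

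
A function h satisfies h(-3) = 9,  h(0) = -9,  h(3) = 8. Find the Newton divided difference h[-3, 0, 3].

h[-3,0] = (-9 - 9) / (0 - (-3)) = -6
h[0,3] = (8 - (-9)) / (3 - 0) = 17/3
h[-3,0,3] = (17/3 - (-6)) / (3 - (-3)) = 35/18

35/18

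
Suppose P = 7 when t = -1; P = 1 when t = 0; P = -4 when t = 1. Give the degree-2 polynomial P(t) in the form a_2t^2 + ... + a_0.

L_0(t) = t(t - 1) / [2] = (1/2)t^2 - (1/2)t
L_1(t) = (t + 1)(t - 1) / [-1] = -t^2 + 1
L_2(t) = (t + 1)t / [2] = (1/2)t^2 + (1/2)t
P(t) = 7·L_0 + 1·L_1 + (-4)·L_2
  7·L_0(t) = (7/2)t^2 - (7/2)t
  1·L_1(t) = -t^2 + 1
  (-4)·L_2(t) = -2t^2 - 2t
Adding term by term: (1/2)t^2 - (11/2)t + 1

P(t) = (1/2)t^2 - (11/2)t + 1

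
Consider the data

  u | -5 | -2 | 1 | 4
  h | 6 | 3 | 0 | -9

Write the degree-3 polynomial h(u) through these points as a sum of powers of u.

h(u) = -(1/27)u^3 - (2/9)u^2 - (10/9)u + 37/27

Build the Lagrange basis polynomials:
L_0(u) = (u + 2)(u - 1)(u - 4) / [-162] = -(1/162)u^3 + (1/54)u^2 + (1/27)u - 4/81
L_1(u) = (u + 5)(u - 1)(u - 4) / [54] = (1/54)u^3 - (7/18)u + 10/27
L_2(u) = (u + 5)(u + 2)(u - 4) / [-54] = -(1/54)u^3 - (1/18)u^2 + (1/3)u + 20/27
L_3(u) = (u + 5)(u + 2)(u - 1) / [162] = (1/162)u^3 + (1/27)u^2 + (1/54)u - 5/81
h(u) = 6·L_0 + 3·L_1 + 0·L_2 + (-9)·L_3
  6·L_0(u) = -(1/27)u^3 + (1/9)u^2 + (2/9)u - 8/27
  3·L_1(u) = (1/18)u^3 - (7/6)u + 10/9
  0·L_2(u) = 0
  (-9)·L_3(u) = -(1/18)u^3 - (1/3)u^2 - (1/6)u + 5/9
Adding term by term: -(1/27)u^3 - (2/9)u^2 - (10/9)u + 37/27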